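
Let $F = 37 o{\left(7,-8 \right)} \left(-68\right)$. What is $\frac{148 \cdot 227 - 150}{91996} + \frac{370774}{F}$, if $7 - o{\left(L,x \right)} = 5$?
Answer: $- \frac{4242678079}{57865484} \approx -73.32$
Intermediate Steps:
$o{\left(L,x \right)} = 2$ ($o{\left(L,x \right)} = 7 - 5 = 2$)
$F = -5032$ ($F = 37 \cdot 2 \left(-68\right) = 74 \left(-68\right) = -5032$)
$\frac{148 \cdot 227 - 150}{91996} + \frac{370774}{F} = \frac{148 \cdot 227 - 150}{91996} + \frac{370774}{-5032} = \left(33596 - 150\right) \frac{1}{91996} + 370774 \left(- \frac{1}{5032}\right) = 33446 \cdot \frac{1}{91996} - \frac{185387}{2516} = \frac{16723}{45998} - \frac{185387}{2516} = - \frac{4242678079}{57865484}$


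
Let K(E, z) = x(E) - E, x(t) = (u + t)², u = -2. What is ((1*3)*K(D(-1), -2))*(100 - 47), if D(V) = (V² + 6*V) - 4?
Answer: 20670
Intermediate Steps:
D(V) = -4 + V² + 6*V
x(t) = (-2 + t)²
K(E, z) = (-2 + E)² - E
((1*3)*K(D(-1), -2))*(100 - 47) = ((1*3)*((-2 + (-4 + (-1)² + 6*(-1)))² - (-4 + (-1)² + 6*(-1))))*(100 - 47) = (3*((-2 + (-4 + 1 - 6))² - (-4 + 1 - 6)))*53 = (3*((-2 - 9)² - 1*(-9)))*53 = (3*((-11)² + 9))*53 = (3*(121 + 9))*53 = (3*130)*53 = 390*53 = 20670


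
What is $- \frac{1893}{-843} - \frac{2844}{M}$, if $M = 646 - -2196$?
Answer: $\frac{497069}{399301} \approx 1.2448$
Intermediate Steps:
$M = 2842$ ($M = 646 + 2196 = 2842$)
$- \frac{1893}{-843} - \frac{2844}{M} = - \frac{1893}{-843} - \frac{2844}{2842} = \left(-1893\right) \left(- \frac{1}{843}\right) - \frac{1422}{1421} = \frac{631}{281} - \frac{1422}{1421} = \frac{497069}{399301}$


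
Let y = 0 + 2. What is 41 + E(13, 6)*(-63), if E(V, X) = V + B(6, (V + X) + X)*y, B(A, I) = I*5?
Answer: -16528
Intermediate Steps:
y = 2
B(A, I) = 5*I
E(V, X) = 11*V + 20*X (E(V, X) = V + (5*((V + X) + X))*2 = V + (5*(V + 2*X))*2 = V + (5*V + 10*X)*2 = V + (10*V + 20*X) = 11*V + 20*X)
41 + E(13, 6)*(-63) = 41 + (11*13 + 20*6)*(-63) = 41 + (143 + 120)*(-63) = 41 + 263*(-63) = 41 - 16569 = -16528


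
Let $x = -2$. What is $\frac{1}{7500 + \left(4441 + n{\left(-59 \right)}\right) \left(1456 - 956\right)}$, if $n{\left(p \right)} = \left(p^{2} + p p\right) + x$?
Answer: $\frac{1}{5708000} \approx 1.7519 \cdot 10^{-7}$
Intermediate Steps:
$n{\left(p \right)} = -2 + 2 p^{2}$ ($n{\left(p \right)} = \left(p^{2} + p p\right) - 2 = \left(p^{2} + p^{2}\right) - 2 = 2 p^{2} - 2 = -2 + 2 p^{2}$)
$\frac{1}{7500 + \left(4441 + n{\left(-59 \right)}\right) \left(1456 - 956\right)} = \frac{1}{7500 + \left(4441 - \left(2 - 2 \left(-59\right)^{2}\right)\right) \left(1456 - 956\right)} = \frac{1}{7500 + \left(4441 + \left(-2 + 2 \cdot 3481\right)\right) 500} = \frac{1}{7500 + \left(4441 + \left(-2 + 6962\right)\right) 500} = \frac{1}{7500 + \left(4441 + 6960\right) 500} = \frac{1}{7500 + 11401 \cdot 500} = \frac{1}{7500 + 5700500} = \frac{1}{5708000}$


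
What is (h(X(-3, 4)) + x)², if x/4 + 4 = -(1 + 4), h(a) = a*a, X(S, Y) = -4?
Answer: 400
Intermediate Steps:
h(a) = a²
x = -36 (x = -16 + 4*(-(1 + 4)) = -16 + 4*(-1*5) = -16 + 4*(-5) = -16 - 20 = -36)
(h(X(-3, 4)) + x)² = ((-4)² - 36)² = (16 - 36)² = (-20)² = 400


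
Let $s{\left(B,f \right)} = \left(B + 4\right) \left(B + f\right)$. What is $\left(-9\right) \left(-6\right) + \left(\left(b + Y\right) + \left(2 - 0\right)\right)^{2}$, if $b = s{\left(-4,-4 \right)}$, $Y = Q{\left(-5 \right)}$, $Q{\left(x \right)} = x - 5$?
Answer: $118$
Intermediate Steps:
$Q{\left(x \right)} = -5 + x$
$Y = -10$ ($Y = -5 - 5 = -10$)
$s{\left(B,f \right)} = \left(4 + B\right) \left(B + f\right)$
$b = 0$ ($b = \left(-4\right)^{2} + 4 \left(-4\right) + 4 \left(-4\right) - -16 = 16 - 16 - 16 + 16 = 0$)
$\left(-9\right) \left(-6\right) + \left(\left(b + Y\right) + \left(2 - 0\right)\right)^{2} = \left(-9\right) \left(-6\right) + \left(\left(0 - 10\right) + \left(2 - 0\right)\right)^{2} = 54 + \left(-10 + \left(2 + 0\right)\right)^{2} = 54 + \left(-10 + 2\right)^{2} = 54 + \left(-8\right)^{2} = 54 + 64 = 118$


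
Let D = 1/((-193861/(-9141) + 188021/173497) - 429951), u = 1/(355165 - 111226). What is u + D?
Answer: 294967788553046/166327233408241494711 ≈ 1.7734e-6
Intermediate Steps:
u = 1/243939 ≈ 4.0994e-6
D = -1585936077/681839449240349 (D = 1/((-193861*(-1/9141) + 188021*(1/173497)) - 429951) = 1/((193861/9141 + 188021/173497) - 429951) = 1/(35353001878/1585936077 - 429951) = 1/(-681839449240349/1585936077) = -1585936077/681839449240349 ≈ -2.3260e-6)
u + D = 1/243939 - 1585936077/681839449240349 = 294967788553046/166327233408241494711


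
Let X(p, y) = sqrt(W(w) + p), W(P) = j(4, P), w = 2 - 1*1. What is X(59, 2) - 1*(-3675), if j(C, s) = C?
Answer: 3675 + 3*sqrt(7) ≈ 3682.9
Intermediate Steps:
w = 1 (w = 2 - 1 = 1)
W(P) = 4
X(p, y) = sqrt(4 + p)
X(59, 2) - 1*(-3675) = sqrt(4 + 59) - 1*(-3675) = sqrt(63) + 3675 = 3*sqrt(7) + 3675 = 3675 + 3*sqrt(7)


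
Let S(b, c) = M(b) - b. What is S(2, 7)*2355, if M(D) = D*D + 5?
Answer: 16485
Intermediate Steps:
M(D) = 5 + D² (M(D) = D² + 5 = 5 + D²)
S(b, c) = 5 + b² - b (S(b, c) = (5 + b²) - b = 5 + b² - b)
S(2, 7)*2355 = (5 + 2² - 1*2)*2355 = (5 + 4 - 2)*2355 = 7*2355 = 16485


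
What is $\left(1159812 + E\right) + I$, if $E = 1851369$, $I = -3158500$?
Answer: $-147319$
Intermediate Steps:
$\left(1159812 + E\right) + I = \left(1159812 + 1851369\right) - 3158500 = 3011181 - 3158500 = -147319$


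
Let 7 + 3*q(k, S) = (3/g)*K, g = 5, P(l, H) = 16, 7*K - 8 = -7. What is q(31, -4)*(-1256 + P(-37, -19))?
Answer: 60016/21 ≈ 2857.9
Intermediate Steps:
K = ⅐ (K = 8/7 + (⅐)*(-7) = 8/7 - 1 = ⅐ ≈ 0.14286)
q(k, S) = -242/105 (q(k, S) = -7/3 + ((3/5)*(⅐))/3 = -7/3 + ((3*(⅕))*(⅐))/3 = -7/3 + ((⅗)*(⅐))/3 = -7/3 + (⅓)*(3/35) = -7/3 + 1/35 = -242/105)
q(31, -4)*(-1256 + P(-37, -19)) = -242*(-1256 + 16)/105 = -242/105*(-1240) = 60016/21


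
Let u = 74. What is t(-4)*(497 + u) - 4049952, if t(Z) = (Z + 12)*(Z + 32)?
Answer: -3922048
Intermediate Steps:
t(Z) = (12 + Z)*(32 + Z)
t(-4)*(497 + u) - 4049952 = (384 + (-4)² + 44*(-4))*(497 + 74) - 4049952 = (384 + 16 - 176)*571 - 4049952 = 224*571 - 4049952 = 127904 - 4049952 = -3922048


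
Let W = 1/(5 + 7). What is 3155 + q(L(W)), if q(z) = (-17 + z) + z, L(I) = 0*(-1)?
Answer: 3138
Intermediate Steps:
W = 1/12 ≈ 0.083333
L(I) = 0
q(z) = -17 + 2*z
3155 + q(L(W)) = 3155 + (-17 + 2*0) = 3155 + (-17 + 0) = 3155 - 17 = 3138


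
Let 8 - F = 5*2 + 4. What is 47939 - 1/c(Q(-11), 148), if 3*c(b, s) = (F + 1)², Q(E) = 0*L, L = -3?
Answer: 1198472/25 ≈ 47939.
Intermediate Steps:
Q(E) = 0 (Q(E) = 0*(-3) = 0)
F = -6 (F = 8 - (5*2 + 4) = 8 - (10 + 4) = 8 - 1*14 = 8 - 14 = -6)
c(b, s) = 25/3 (c(b, s) = (-6 + 1)²/3 = (⅓)*(-5)² = (⅓)*25 = 25/3)
47939 - 1/c(Q(-11), 148) = 47939 - 1/25/3 = 47939 - 1*3/25 = 47939 - 3/25 = 1198472/25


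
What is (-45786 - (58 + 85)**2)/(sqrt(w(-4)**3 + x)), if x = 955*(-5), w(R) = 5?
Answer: 13247*I*sqrt(186)/186 ≈ 971.32*I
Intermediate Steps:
x = -4775
(-45786 - (58 + 85)**2)/(sqrt(w(-4)**3 + x)) = (-45786 - (58 + 85)**2)/(sqrt(5**3 - 4775)) = (-45786 - 1*143**2)/(sqrt(125 - 4775)) = (-45786 - 1*20449)/(sqrt(-4650)) = (-45786 - 20449)/((5*I*sqrt(186))) = -(-13247)*I*sqrt(186)/186 = 13247*I*sqrt(186)/186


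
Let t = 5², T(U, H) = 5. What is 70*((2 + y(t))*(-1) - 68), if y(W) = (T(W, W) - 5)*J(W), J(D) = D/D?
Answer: -4900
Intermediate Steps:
J(D) = 1
t = 25
y(W) = 0 (y(W) = (5 - 5)*1 = 0*1 = 0)
70*((2 + y(t))*(-1) - 68) = 70*((2 + 0)*(-1) - 68) = 70*(2*(-1) - 68) = 70*(-2 - 68) = 70*(-70) = -4900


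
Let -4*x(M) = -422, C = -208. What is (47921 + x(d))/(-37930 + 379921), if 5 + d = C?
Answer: 96053/683982 ≈ 0.14043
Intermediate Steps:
d = -213 (d = -5 - 208 = -213)
x(M) = 211/2 (x(M) = -1/4*(-422) = 211/2)
(47921 + x(d))/(-37930 + 379921) = (47921 + 211/2)/(-37930 + 379921) = (96053/2)/341991 = (96053/2)*(1/341991) = 96053/683982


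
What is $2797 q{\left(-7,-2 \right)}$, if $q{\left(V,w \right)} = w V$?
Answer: $39158$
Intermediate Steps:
$q{\left(V,w \right)} = V w$
$2797 q{\left(-7,-2 \right)} = 2797 \left(\left(-7\right) \left(-2\right)\right) = 2797 \cdot 14 = 39158$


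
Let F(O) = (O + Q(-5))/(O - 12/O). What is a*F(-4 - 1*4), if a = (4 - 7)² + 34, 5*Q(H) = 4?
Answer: 3096/65 ≈ 47.631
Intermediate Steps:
Q(H) = ⅘ (Q(H) = (⅕)*4 = ⅘)
a = 43 (a = (-3)² + 34 = 9 + 34 = 43)
F(O) = (⅘ + O)/(O - 12/O) (F(O) = (O + ⅘)/(O - 12/O) = (⅘ + O)/(O - 12/O))
a*F(-4 - 1*4) = 43*((-4 - 1*4)*(4 + 5*(-4 - 1*4))/(5*(-12 + (-4 - 1*4)²))) = 43*((-4 - 4)*(4 + 5*(-4 - 4))/(5*(-12 + (-4 - 4)²))) = 43*((⅕)*(-8)*(4 + 5*(-8))/(-12 + (-8)²)) = 43*((⅕)*(-8)*(4 - 40)/(-12 + 64)) = 43*((⅕)*(-8)*(-36)/52) = 43*((⅕)*(-8)*(1/52)*(-36)) = 43*(72/65) = 3096/65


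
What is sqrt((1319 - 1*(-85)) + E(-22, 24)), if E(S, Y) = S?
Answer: sqrt(1382) ≈ 37.175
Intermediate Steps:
sqrt((1319 - 1*(-85)) + E(-22, 24)) = sqrt((1319 - 1*(-85)) - 22) = sqrt((1319 + 85) - 22) = sqrt(1404 - 22) = sqrt(1382)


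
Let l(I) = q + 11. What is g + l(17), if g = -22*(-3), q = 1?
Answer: 78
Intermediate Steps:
g = 66
l(I) = 12 (l(I) = 1 + 11 = 12)
g + l(17) = 66 + 12 = 78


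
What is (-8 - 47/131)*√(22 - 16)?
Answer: -1095*√6/131 ≈ -20.475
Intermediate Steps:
(-8 - 47/131)*√(22 - 16) = (-8 - 47*1/131)*√6 = (-8 - 47/131)*√6 = -1095*√6/131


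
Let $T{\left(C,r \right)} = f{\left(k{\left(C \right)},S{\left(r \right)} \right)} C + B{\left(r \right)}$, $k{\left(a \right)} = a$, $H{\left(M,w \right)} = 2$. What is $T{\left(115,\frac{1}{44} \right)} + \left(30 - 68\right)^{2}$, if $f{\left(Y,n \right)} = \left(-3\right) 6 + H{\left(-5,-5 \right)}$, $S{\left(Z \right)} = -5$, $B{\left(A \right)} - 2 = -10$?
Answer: $-404$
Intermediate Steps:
$B{\left(A \right)} = -8$ ($B{\left(A \right)} = 2 - 10 = -8$)
$f{\left(Y,n \right)} = -16$ ($f{\left(Y,n \right)} = \left(-3\right) 6 + 2 = -18 + 2 = -16$)
$T{\left(C,r \right)} = -8 - 16 C$ ($T{\left(C,r \right)} = - 16 C - 8 = -8 - 16 C$)
$T{\left(115,\frac{1}{44} \right)} + \left(30 - 68\right)^{2} = \left(-8 - 1840\right) + \left(30 - 68\right)^{2} = \left(-8 - 1840\right) + \left(-38\right)^{2} = -1848 + 1444 = -404$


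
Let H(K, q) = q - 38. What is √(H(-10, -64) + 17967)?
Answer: 3*√1985 ≈ 133.66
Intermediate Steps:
H(K, q) = -38 + q
√(H(-10, -64) + 17967) = √((-38 - 64) + 17967) = √(-102 + 17967) = √17865 = 3*√1985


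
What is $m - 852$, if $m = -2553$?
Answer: $-3405$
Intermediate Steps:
$m - 852 = -2553 - 852 = -3405$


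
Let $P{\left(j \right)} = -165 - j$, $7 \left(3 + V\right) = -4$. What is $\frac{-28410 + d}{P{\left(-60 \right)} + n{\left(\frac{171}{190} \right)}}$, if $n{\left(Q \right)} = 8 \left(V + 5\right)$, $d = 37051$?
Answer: $- \frac{60487}{655} \approx -92.347$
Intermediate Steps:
$V = - \frac{25}{7}$ ($V = -3 + \frac{1}{7} \left(-4\right) = -3 - \frac{4}{7} = - \frac{25}{7} \approx -3.5714$)
$n{\left(Q \right)} = \frac{80}{7}$ ($n{\left(Q \right)} = 8 \left(- \frac{25}{7} + 5\right) = 8 \cdot \frac{10}{7} = \frac{80}{7}$)
$\frac{-28410 + d}{P{\left(-60 \right)} + n{\left(\frac{171}{190} \right)}} = \frac{-28410 + 37051}{\left(-165 - -60\right) + \frac{80}{7}} = \frac{8641}{\left(-165 + 60\right) + \frac{80}{7}} = \frac{8641}{-105 + \frac{80}{7}} = \frac{8641}{- \frac{655}{7}} = 8641 \left(- \frac{7}{655}\right) = - \frac{60487}{655}$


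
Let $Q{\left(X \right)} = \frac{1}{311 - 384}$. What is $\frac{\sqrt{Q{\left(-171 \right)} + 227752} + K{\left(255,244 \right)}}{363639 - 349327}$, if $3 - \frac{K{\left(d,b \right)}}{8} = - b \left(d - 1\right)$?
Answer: $\frac{61979}{1789} + \frac{\sqrt{1213690335}}{1044776} \approx 34.678$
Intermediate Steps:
$Q{\left(X \right)} = - \frac{1}{73}$ ($Q{\left(X \right)} = \frac{1}{-73} = - \frac{1}{73}$)
$K{\left(d,b \right)} = 24 + 8 b \left(-1 + d\right)$ ($K{\left(d,b \right)} = 24 - 8 \left(- b \left(d - 1\right)\right) = 24 - 8 \left(- b \left(-1 + d\right)\right) = 24 + 8 b \left(-1 + d\right)$)
$\frac{\sqrt{Q{\left(-171 \right)} + 227752} + K{\left(255,244 \right)}}{363639 - 349327} = \frac{\sqrt{- \frac{1}{73} + 227752} + \left(24 - 1952 + 8 \cdot 244 \cdot 255\right)}{363639 - 349327} = \frac{\sqrt{\frac{16625895}{73}} + \left(24 - 1952 + 497760\right)}{14312} = \left(\frac{\sqrt{1213690335}}{73} + 495832\right) \frac{1}{14312} = \left(495832 + \frac{\sqrt{1213690335}}{73}\right) \frac{1}{14312} = \frac{61979}{1789} + \frac{\sqrt{1213690335}}{1044776}$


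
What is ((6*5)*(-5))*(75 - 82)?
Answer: 1050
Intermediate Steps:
((6*5)*(-5))*(75 - 82) = (30*(-5))*(-7) = -150*(-7) = 1050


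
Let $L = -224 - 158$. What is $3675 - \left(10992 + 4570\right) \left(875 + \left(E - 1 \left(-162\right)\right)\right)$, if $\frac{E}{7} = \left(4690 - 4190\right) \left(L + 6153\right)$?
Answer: $-314345191119$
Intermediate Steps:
$L = -382$
$E = 20198500$ ($E = 7 \left(4690 - 4190\right) \left(-382 + 6153\right) = 7 \cdot 500 \cdot 5771 = 7 \cdot 2885500 = 20198500$)
$3675 - \left(10992 + 4570\right) \left(875 + \left(E - 1 \left(-162\right)\right)\right) = 3675 - \left(10992 + 4570\right) \left(875 + \left(20198500 - 1 \left(-162\right)\right)\right) = 3675 - 15562 \left(875 + \left(20198500 - -162\right)\right) = 3675 - 15562 \left(875 + \left(20198500 + 162\right)\right) = 3675 - 15562 \left(875 + 20198662\right) = 3675 - 15562 \cdot 20199537 = 3675 - 314345194794 = -314345191119$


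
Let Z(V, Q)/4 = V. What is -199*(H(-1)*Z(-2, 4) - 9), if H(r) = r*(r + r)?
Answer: 4975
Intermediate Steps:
Z(V, Q) = 4*V
H(r) = 2*r² (H(r) = r*(2*r) = 2*r²)
-199*(H(-1)*Z(-2, 4) - 9) = -199*((2*(-1)²)*(4*(-2)) - 9) = -199*((2*1)*(-8) - 9) = -199*(2*(-8) - 9) = -199*(-16 - 9) = -199*(-25) = 4975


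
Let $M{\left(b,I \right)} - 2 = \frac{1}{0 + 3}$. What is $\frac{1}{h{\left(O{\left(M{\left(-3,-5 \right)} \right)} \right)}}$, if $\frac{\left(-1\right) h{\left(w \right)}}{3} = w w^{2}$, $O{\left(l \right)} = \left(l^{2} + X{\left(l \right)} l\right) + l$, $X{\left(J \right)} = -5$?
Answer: $\frac{243}{42875} \approx 0.0056676$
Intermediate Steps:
$M{\left(b,I \right)} = \frac{7}{3}$ ($M{\left(b,I \right)} = 2 + \frac{1}{0 + 3} = 2 + \frac{1}{3} = \frac{7}{3}$)
$O{\left(l \right)} = l^{2} - 4 l$ ($O{\left(l \right)} = \left(l^{2} - 5 l\right) + l = l^{2} - 4 l$)
$h{\left(w \right)} = - 3 w^{3}$ ($h{\left(w \right)} = - 3 w w^{2} = - 3 w^{3}$)
$\frac{1}{h{\left(O{\left(M{\left(-3,-5 \right)} \right)} \right)}} = \frac{1}{\left(-3\right) \left(\frac{7 \left(-4 + \frac{7}{3}\right)}{3}\right)^{3}} = \frac{1}{\left(-3\right) \left(\frac{7}{3} \left(- \frac{5}{3}\right)\right)^{3}} = \frac{1}{\left(-3\right) \left(- \frac{35}{9}\right)^{3}} = \frac{1}{\left(-3\right) \left(- \frac{42875}{729}\right)} = \frac{1}{\frac{42875}{243}} = \frac{243}{42875}$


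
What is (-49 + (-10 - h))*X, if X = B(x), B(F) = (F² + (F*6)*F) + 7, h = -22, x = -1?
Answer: -518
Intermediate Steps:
B(F) = 7 + 7*F² (B(F) = (F² + (6*F)*F) + 7 = (F² + 6*F²) + 7 = 7*F² + 7 = 7 + 7*F²)
X = 14 (X = 7 + 7*(-1)² = 7 + 7*1 = 7 + 7 = 14)
(-49 + (-10 - h))*X = (-49 + (-10 - 1*(-22)))*14 = (-49 + (-10 + 22))*14 = (-49 + 12)*14 = -37*14 = -518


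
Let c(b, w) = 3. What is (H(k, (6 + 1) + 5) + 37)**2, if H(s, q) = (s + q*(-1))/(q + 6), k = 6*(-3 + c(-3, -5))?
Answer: 11881/9 ≈ 1320.1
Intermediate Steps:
k = 0 (k = 6*(-3 + 3) = 6*0 = 0)
H(s, q) = (s - q)/(6 + q)
(H(k, (6 + 1) + 5) + 37)**2 = ((0 - ((6 + 1) + 5))/(6 + ((6 + 1) + 5)) + 37)**2 = ((0 - (7 + 5))/(6 + (7 + 5)) + 37)**2 = ((0 - 1*12)/(6 + 12) + 37)**2 = ((0 - 12)/18 + 37)**2 = ((1/18)*(-12) + 37)**2 = (-2/3 + 37)**2 = (109/3)**2 = 11881/9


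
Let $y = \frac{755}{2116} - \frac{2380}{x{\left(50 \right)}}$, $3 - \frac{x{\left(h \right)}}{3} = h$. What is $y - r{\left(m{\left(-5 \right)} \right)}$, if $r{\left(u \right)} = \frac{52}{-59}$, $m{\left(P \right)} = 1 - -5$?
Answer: $\frac{318924077}{17603004} \approx 18.118$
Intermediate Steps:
$x{\left(h \right)} = 9 - 3 h$
$m{\left(P \right)} = 6$ ($m{\left(P \right)} = 1 + 5 = 6$)
$r{\left(u \right)} = - \frac{52}{59}$ ($r{\left(u \right)} = 52 \left(- \frac{1}{59}\right) = - \frac{52}{59}$)
$y = \frac{5142535}{298356}$ ($y = \frac{755}{2116} - \frac{2380}{9 - 150} = 755 \cdot \frac{1}{2116} - \frac{2380}{9 - 150} = \frac{755}{2116} - \frac{2380}{-141} = \frac{755}{2116} - - \frac{2380}{141} = \frac{755}{2116} + \frac{2380}{141} = \frac{5142535}{298356} \approx 17.236$)
$y - r{\left(m{\left(-5 \right)} \right)} = \frac{5142535}{298356} - - \frac{52}{59} = \frac{5142535}{298356} + \frac{52}{59} = \frac{318924077}{17603004}$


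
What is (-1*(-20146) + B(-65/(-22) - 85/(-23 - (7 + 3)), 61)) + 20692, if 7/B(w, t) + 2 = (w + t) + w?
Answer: 94417687/2312 ≈ 40838.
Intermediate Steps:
B(w, t) = 7/(-2 + t + 2*w) (B(w, t) = 7/(-2 + ((w + t) + w)) = 7/(-2 + ((t + w) + w)) = 7/(-2 + (t + 2*w)) = 7/(-2 + t + 2*w))
(-1*(-20146) + B(-65/(-22) - 85/(-23 - (7 + 3)), 61)) + 20692 = (-1*(-20146) + 7/(-2 + 61 + 2*(-65/(-22) - 85/(-23 - (7 + 3))))) + 20692 = (20146 + 7/(-2 + 61 + 2*(-65*(-1/22) - 85/(-23 - 1*10)))) + 20692 = (20146 + 7/(-2 + 61 + 2*(65/22 - 85/(-23 - 10)))) + 20692 = (20146 + 7/(-2 + 61 + 2*(65/22 - 85/(-33)))) + 20692 = (20146 + 7/(-2 + 61 + 2*(65/22 - 85*(-1/33)))) + 20692 = (20146 + 7/(-2 + 61 + 2*(65/22 + 85/33))) + 20692 = (20146 + 7/(-2 + 61 + 2*(365/66))) + 20692 = (20146 + 7/(-2 + 61 + 365/33)) + 20692 = (20146 + 7/(2312/33)) + 20692 = (20146 + 7*(33/2312)) + 20692 = (20146 + 231/2312) + 20692 = 46577783/2312 + 20692 = 94417687/2312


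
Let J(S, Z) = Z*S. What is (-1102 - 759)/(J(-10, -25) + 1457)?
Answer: -1861/1707 ≈ -1.0902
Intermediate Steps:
J(S, Z) = S*Z
(-1102 - 759)/(J(-10, -25) + 1457) = (-1102 - 759)/(-10*(-25) + 1457) = -1861/(250 + 1457) = -1861/1707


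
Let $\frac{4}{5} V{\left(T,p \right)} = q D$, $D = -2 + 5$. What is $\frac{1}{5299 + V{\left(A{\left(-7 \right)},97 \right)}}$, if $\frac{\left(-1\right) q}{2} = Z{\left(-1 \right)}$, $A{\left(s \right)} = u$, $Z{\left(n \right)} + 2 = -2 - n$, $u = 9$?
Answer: $\frac{2}{10643} \approx 0.00018792$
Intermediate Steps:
$Z{\left(n \right)} = -4 - n$ ($Z{\left(n \right)} = -2 - \left(2 + n\right) = -4 - n$)
$A{\left(s \right)} = 9$
$q = 6$ ($q = - 2 \left(-4 - -1\right) = - 2 \left(-4 + 1\right) = \left(-2\right) \left(-3\right) = 6$)
$D = 3$
$V{\left(T,p \right)} = \frac{45}{2}$ ($V{\left(T,p \right)} = \frac{5 \cdot 6 \cdot 3}{4} = \frac{5}{4} \cdot 18 = \frac{45}{2}$)
$\frac{1}{5299 + V{\left(A{\left(-7 \right)},97 \right)}} = \frac{1}{5299 + \frac{45}{2}} = \frac{1}{\frac{10643}{2}} = \frac{2}{10643}$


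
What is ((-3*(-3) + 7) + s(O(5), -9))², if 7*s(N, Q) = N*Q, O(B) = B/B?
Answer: 10609/49 ≈ 216.51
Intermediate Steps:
O(B) = 1
s(N, Q) = N*Q/7 (s(N, Q) = (N*Q)/7 = N*Q/7)
((-3*(-3) + 7) + s(O(5), -9))² = ((-3*(-3) + 7) + (⅐)*1*(-9))² = ((9 + 7) - 9/7)² = (16 - 9/7)² = (103/7)² = 10609/49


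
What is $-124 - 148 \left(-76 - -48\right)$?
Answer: $4020$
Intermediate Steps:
$-124 - 148 \left(-76 - -48\right) = -124 - 148 \left(-76 + 48\right) = -124 - -4144 = -124 + 4144 = 4020$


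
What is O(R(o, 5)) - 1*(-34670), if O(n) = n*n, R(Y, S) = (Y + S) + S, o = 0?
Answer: 34770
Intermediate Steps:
R(Y, S) = Y + 2*S (R(Y, S) = (S + Y) + S = Y + 2*S)
O(n) = n**2
O(R(o, 5)) - 1*(-34670) = (0 + 2*5)**2 - 1*(-34670) = (0 + 10)**2 + 34670 = 10**2 + 34670 = 100 + 34670 = 34770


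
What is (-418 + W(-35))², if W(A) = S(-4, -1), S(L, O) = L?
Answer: 178084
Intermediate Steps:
W(A) = -4
(-418 + W(-35))² = (-418 - 4)² = (-422)² = 178084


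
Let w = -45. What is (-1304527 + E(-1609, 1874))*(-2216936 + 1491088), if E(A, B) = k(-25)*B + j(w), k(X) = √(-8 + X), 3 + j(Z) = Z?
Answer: 946923154600 - 1360239152*I*√33 ≈ 9.4692e+11 - 7.814e+9*I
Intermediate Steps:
j(Z) = -3 + Z
E(A, B) = -48 + I*B*√33 (E(A, B) = √(-8 - 25)*B + (-3 - 45) = √(-33)*B - 48 = (I*√33)*B - 48 = I*B*√33 - 48 = -48 + I*B*√33)
(-1304527 + E(-1609, 1874))*(-2216936 + 1491088) = (-1304527 + (-48 + I*1874*√33))*(-2216936 + 1491088) = (-1304527 + (-48 + 1874*I*√33))*(-725848) = (-1304575 + 1874*I*√33)*(-725848) = 946923154600 - 1360239152*I*√33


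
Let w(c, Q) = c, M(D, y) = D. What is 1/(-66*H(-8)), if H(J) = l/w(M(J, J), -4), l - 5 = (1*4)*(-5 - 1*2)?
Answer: -4/759 ≈ -0.0052701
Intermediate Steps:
l = -23 (l = 5 + (1*4)*(-5 - 1*2) = 5 + 4*(-5 - 2) = 5 + 4*(-7) = 5 - 28 = -23)
H(J) = -23/J
1/(-66*H(-8)) = 1/(-(-1518)/(-8)) = 1/(-(-1518)*(-1)/8) = 1/(-66*23/8) = 1/(-759/4) = -4/759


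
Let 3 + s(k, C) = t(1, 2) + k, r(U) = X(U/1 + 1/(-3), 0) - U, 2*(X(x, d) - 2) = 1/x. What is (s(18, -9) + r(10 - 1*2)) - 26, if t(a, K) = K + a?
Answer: -641/46 ≈ -13.935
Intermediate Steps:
X(x, d) = 2 + 1/(2*x)
r(U) = 2 + 1/(2*(-⅓ + U)) - U (r(U) = (2 + 1/(2*(U/1 + 1/(-3)))) - U = (2 + 1/(2*(U*1 + 1*(-⅓)))) - U = (2 + 1/(2*(U - ⅓))) - U = (2 + 1/(2*(-⅓ + U))) - U = 2 + 1/(2*(-⅓ + U)) - U)
s(k, C) = k (s(k, C) = -3 + ((2 + 1) + k) = -3 + (3 + k) = k)
(s(18, -9) + r(10 - 1*2)) - 26 = (18 + (-1 - 6*(10 - 1*2)² + 14*(10 - 1*2))/(2*(-1 + 3*(10 - 1*2)))) - 26 = (18 + (-1 - 6*(10 - 2)² + 14*(10 - 2))/(2*(-1 + 3*(10 - 2)))) - 26 = (18 + (-1 - 6*8² + 14*8)/(2*(-1 + 3*8))) - 26 = (18 + (-1 - 6*64 + 112)/(2*(-1 + 24))) - 26 = (18 + (½)*(-1 - 384 + 112)/23) - 26 = (18 + (½)*(1/23)*(-273)) - 26 = (18 - 273/46) - 26 = 555/46 - 26 = -641/46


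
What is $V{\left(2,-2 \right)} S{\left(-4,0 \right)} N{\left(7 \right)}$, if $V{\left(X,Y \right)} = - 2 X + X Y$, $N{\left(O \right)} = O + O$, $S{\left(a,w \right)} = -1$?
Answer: $112$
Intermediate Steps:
$N{\left(O \right)} = 2 O$
$V{\left(2,-2 \right)} S{\left(-4,0 \right)} N{\left(7 \right)} = 2 \left(-2 - 2\right) \left(-1\right) 2 \cdot 7 = 2 \left(-4\right) \left(-1\right) 14 = \left(-8\right) \left(-1\right) 14 = 8 \cdot 14 = 112$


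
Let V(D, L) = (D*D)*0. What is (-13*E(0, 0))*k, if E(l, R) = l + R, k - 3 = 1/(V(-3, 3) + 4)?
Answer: 0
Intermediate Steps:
V(D, L) = 0 (V(D, L) = D²*0 = 0)
k = 13/4 (k = 3 + 1/(0 + 4) = 3 + 1/4 = 3 + ¼ = 13/4 ≈ 3.2500)
E(l, R) = R + l
(-13*E(0, 0))*k = -13*(0 + 0)*(13/4) = -13*0*(13/4) = 0*(13/4) = 0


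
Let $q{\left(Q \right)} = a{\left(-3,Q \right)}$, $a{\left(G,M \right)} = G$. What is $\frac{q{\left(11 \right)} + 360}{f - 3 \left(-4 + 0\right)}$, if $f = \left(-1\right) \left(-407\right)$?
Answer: $\frac{357}{419} \approx 0.85203$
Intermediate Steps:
$f = 407$
$q{\left(Q \right)} = -3$
$\frac{q{\left(11 \right)} + 360}{f - 3 \left(-4 + 0\right)} = \frac{-3 + 360}{407 - 3 \left(-4 + 0\right)} = \frac{357}{407 - -12} = \frac{357}{407 + 12} = \frac{357}{419}$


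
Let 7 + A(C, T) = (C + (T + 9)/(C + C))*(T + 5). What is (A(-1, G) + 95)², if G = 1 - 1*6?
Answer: 7744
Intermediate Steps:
G = -5 (G = 1 - 6 = -5)
A(C, T) = -7 + (5 + T)*(C + (9 + T)/(2*C)) (A(C, T) = -7 + (C + (T + 9)/(C + C))*(T + 5) = -7 + (C + (9 + T)/((2*C)))*(5 + T) = -7 + (C + (9 + T)*(1/(2*C)))*(5 + T) = -7 + (C + (9 + T)/(2*C))*(5 + T) = -7 + (5 + T)*(C + (9 + T)/(2*C)))
(A(-1, G) + 95)² = ((½)*(45 + (-5)² + 14*(-5) + 2*(-1)*(-7 + 5*(-1) - 1*(-5)))/(-1) + 95)² = ((½)*(-1)*(45 + 25 - 70 + 2*(-1)*(-7 - 5 + 5)) + 95)² = ((½)*(-1)*(45 + 25 - 70 + 2*(-1)*(-7)) + 95)² = ((½)*(-1)*(45 + 25 - 70 + 14) + 95)² = ((½)*(-1)*14 + 95)² = (-7 + 95)² = 88² = 7744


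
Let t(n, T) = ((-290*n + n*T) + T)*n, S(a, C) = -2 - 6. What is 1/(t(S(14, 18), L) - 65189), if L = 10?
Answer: -1/83189 ≈ -1.2021e-5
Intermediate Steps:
S(a, C) = -8
t(n, T) = n*(T - 290*n + T*n) (t(n, T) = ((-290*n + T*n) + T)*n = (T - 290*n + T*n)*n = n*(T - 290*n + T*n))
1/(t(S(14, 18), L) - 65189) = 1/(-8*(10 - 290*(-8) + 10*(-8)) - 65189) = 1/(-8*(10 + 2320 - 80) - 65189) = 1/(-8*2250 - 65189) = 1/(-18000 - 65189) = 1/(-83189) = -1/83189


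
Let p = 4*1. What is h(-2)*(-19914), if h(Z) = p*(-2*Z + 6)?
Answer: -796560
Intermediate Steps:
p = 4
h(Z) = 24 - 8*Z (h(Z) = 4*(-2*Z + 6) = 4*(6 - 2*Z) = 24 - 8*Z)
h(-2)*(-19914) = (24 - 8*(-2))*(-19914) = (24 + 16)*(-19914) = 40*(-19914) = -796560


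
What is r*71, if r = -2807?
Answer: -199297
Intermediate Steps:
r*71 = -2807*71 = -199297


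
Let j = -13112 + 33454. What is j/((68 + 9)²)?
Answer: 2906/847 ≈ 3.4309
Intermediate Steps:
j = 20342
j/((68 + 9)²) = 20342/((68 + 9)²) = 20342/(77²) = 20342/5929 = 20342*(1/5929) = 2906/847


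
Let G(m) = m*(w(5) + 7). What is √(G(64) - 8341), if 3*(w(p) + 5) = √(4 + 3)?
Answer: √(-73917 + 192*√7)/3 ≈ 90.314*I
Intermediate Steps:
w(p) = -5 + √7/3 (w(p) = -5 + √(4 + 3)/3 = -5 + √7/3)
G(m) = m*(2 + √7/3) (G(m) = m*((-5 + √7/3) + 7) = m*(2 + √7/3))
√(G(64) - 8341) = √((⅓)*64*(6 + √7) - 8341) = √((128 + 64*√7/3) - 8341) = √(-8213 + 64*√7/3)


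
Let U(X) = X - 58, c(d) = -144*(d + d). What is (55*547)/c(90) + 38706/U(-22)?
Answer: -12570829/25920 ≈ -484.99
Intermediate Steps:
c(d) = -288*d
U(X) = -58 + X
(55*547)/c(90) + 38706/U(-22) = (55*547)/((-288*90)) + 38706/(-58 - 22) = 30085/(-25920) + 38706/(-80) = 30085*(-1/25920) + 38706*(-1/80) = -6017/5184 - 19353/40 = -12570829/25920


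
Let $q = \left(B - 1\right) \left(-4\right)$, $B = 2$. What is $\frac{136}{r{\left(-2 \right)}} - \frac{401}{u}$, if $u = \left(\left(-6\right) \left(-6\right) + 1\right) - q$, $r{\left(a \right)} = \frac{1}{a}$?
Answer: $- \frac{11553}{41} \approx -281.78$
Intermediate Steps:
$q = -4$ ($q = \left(2 - 1\right) \left(-4\right) = 1 \left(-4\right) = -4$)
$u = 41$ ($u = \left(\left(-6\right) \left(-6\right) + 1\right) - -4 = \left(36 + 1\right) + 4 = 37 + 4 = 41$)
$\frac{136}{r{\left(-2 \right)}} - \frac{401}{u} = \frac{136}{\frac{1}{-2}} - \frac{401}{41} = \frac{136}{- \frac{1}{2}} - \frac{401}{41} = 136 \left(-2\right) - \frac{401}{41} = -272 - \frac{401}{41} = - \frac{11553}{41}$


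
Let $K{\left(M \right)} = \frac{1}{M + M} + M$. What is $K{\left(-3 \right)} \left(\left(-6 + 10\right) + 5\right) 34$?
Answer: $-969$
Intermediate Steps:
$K{\left(M \right)} = M + \frac{1}{2 M}$ ($K{\left(M \right)} = \frac{1}{2 M} + M = M + \frac{1}{2 M}$)
$K{\left(-3 \right)} \left(\left(-6 + 10\right) + 5\right) 34 = \left(-3 + \frac{1}{2 \left(-3\right)}\right) \left(\left(-6 + 10\right) + 5\right) 34 = \left(-3 + \frac{1}{2} \left(- \frac{1}{3}\right)\right) \left(4 + 5\right) 34 = \left(-3 - \frac{1}{6}\right) 9 \cdot 34 = \left(- \frac{19}{6}\right) 9 \cdot 34 = \left(- \frac{57}{2}\right) 34 = -969$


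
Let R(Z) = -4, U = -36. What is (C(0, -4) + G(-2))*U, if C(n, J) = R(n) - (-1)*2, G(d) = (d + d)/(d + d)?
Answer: 36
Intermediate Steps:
G(d) = 1 (G(d) = (2*d)/((2*d)) = (2*d)*(1/(2*d)) = 1)
C(n, J) = -2 (C(n, J) = -4 - (-1)*2 = -4 - 1*(-2) = -4 + 2 = -2)
(C(0, -4) + G(-2))*U = (-2 + 1)*(-36) = -1*(-36) = 36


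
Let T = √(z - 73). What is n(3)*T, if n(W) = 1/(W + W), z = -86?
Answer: I*√159/6 ≈ 2.1016*I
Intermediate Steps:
n(W) = 1/(2*W)
T = I*√159 (T = √(-86 - 73) = √(-159) = I*√159 ≈ 12.61*I)
n(3)*T = ((½)/3)*(I*√159) = ((½)*(⅓))*(I*√159) = (I*√159)/6 = I*√159/6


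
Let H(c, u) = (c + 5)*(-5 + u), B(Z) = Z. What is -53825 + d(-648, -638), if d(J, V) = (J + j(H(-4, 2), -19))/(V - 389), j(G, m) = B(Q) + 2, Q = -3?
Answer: -55277626/1027 ≈ -53824.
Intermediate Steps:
H(c, u) = (-5 + u)*(5 + c) (H(c, u) = (5 + c)*(-5 + u) = (-5 + u)*(5 + c))
j(G, m) = -1 (j(G, m) = -3 + 2 = -1)
d(J, V) = (-1 + J)/(-389 + V) (d(J, V) = (J - 1)/(V - 389) = (-1 + J)/(-389 + V))
-53825 + d(-648, -638) = -53825 + (-1 - 648)/(-389 - 638) = -53825 - 649/(-1027) = -53825 - 1/1027*(-649) = -53825 + 649/1027 = -55277626/1027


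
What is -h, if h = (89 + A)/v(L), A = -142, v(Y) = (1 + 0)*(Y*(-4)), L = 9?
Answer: -53/36 ≈ -1.4722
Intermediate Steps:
v(Y) = -4*Y (v(Y) = 1*(-4*Y) = -4*Y)
h = 53/36 (h = (89 - 142)/((-4*9)) = -53/(-36) = -53*(-1/36) = 53/36 ≈ 1.4722)
-h = -1*53/36 = -53/36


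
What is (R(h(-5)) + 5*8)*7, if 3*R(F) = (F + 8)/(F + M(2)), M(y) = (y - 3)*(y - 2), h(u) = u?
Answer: 1393/5 ≈ 278.60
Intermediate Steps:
M(y) = (-3 + y)*(-2 + y)
R(F) = (8 + F)/(3*F) (R(F) = ((F + 8)/(F + (6 + 2² - 5*2)))/3 = ((8 + F)/(F + (6 + 4 - 10)))/3 = ((8 + F)/(F + 0))/3 = ((8 + F)/F)/3 = (8 + F)/(3*F))
(R(h(-5)) + 5*8)*7 = ((⅓)*(8 - 5)/(-5) + 5*8)*7 = ((⅓)*(-⅕)*3 + 40)*7 = (-⅕ + 40)*7 = (199/5)*7 = 1393/5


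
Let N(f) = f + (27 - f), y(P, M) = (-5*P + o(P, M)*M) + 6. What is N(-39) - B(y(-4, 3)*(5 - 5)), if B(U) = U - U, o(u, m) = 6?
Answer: 27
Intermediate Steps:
y(P, M) = 6 - 5*P + 6*M (y(P, M) = (-5*P + 6*M) + 6 = 6 - 5*P + 6*M)
B(U) = 0
N(f) = 27
N(-39) - B(y(-4, 3)*(5 - 5)) = 27 - 1*0 = 27 + 0 = 27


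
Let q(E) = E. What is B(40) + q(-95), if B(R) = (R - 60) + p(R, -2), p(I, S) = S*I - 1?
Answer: -196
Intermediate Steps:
p(I, S) = -1 + I*S (p(I, S) = I*S - 1 = -1 + I*S)
B(R) = -61 - R (B(R) = (R - 60) + (-1 + R*(-2)) = (-60 + R) + (-1 - 2*R) = -61 - R)
B(40) + q(-95) = (-61 - 1*40) - 95 = (-61 - 40) - 95 = -101 - 95 = -196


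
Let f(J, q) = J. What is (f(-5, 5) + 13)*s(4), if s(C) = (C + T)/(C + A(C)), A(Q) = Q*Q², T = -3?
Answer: 2/17 ≈ 0.11765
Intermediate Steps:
A(Q) = Q³
s(C) = (-3 + C)/(C + C³) (s(C) = (C - 3)/(C + C³) = (-3 + C)/(C + C³))
(f(-5, 5) + 13)*s(4) = (-5 + 13)*((-3 + 4)/(4 + 4³)) = 8*(1/(4 + 64)) = 8*(1/68) = 2/17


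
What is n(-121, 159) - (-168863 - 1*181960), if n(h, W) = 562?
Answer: 351385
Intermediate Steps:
n(-121, 159) - (-168863 - 1*181960) = 562 - (-168863 - 1*181960) = 562 - (-168863 - 181960) = 562 - 1*(-350823) = 562 + 350823 = 351385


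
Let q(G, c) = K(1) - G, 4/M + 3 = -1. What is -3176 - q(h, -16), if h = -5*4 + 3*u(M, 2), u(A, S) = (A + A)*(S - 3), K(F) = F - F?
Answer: -3190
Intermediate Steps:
K(F) = 0
M = -1 (M = 4/(-3 - 1) = 4/(-4) = 4*(-¼) = -1)
u(A, S) = 2*A*(-3 + S) (u(A, S) = (2*A)*(-3 + S) = 2*A*(-3 + S))
h = -14 (h = -5*4 + 3*(2*(-1)*(-3 + 2)) = -20 + 3*(2*(-1)*(-1)) = -20 + 3*2 = -20 + 6 = -14)
q(G, c) = -G (q(G, c) = 0 - G = -G)
-3176 - q(h, -16) = -3176 - (-1)*(-14) = -3176 - 1*14 = -3176 - 14 = -3190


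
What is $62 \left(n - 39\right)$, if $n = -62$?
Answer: $-6262$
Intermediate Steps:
$62 \left(n - 39\right) = 62 \left(-62 - 39\right) = 62 \left(-101\right) = -6262$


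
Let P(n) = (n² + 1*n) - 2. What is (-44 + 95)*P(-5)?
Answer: 918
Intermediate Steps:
P(n) = -2 + n + n² (P(n) = (n² + n) - 2 = (n + n²) - 2 = -2 + n + n²)
(-44 + 95)*P(-5) = (-44 + 95)*(-2 - 5 + (-5)²) = 51*(-2 - 5 + 25) = 51*18 = 918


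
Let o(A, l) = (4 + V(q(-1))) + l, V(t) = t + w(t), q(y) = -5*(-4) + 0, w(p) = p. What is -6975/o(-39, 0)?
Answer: -6975/44 ≈ -158.52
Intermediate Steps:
q(y) = 20 (q(y) = 20 + 0 = 20)
V(t) = 2*t (V(t) = t + t = 2*t)
o(A, l) = 44 + l (o(A, l) = (4 + 2*20) + l = (4 + 40) + l = 44 + l)
-6975/o(-39, 0) = -6975/(44 + 0) = -6975/44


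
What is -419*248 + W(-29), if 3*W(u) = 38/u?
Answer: -9040382/87 ≈ -1.0391e+5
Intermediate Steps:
W(u) = 38/(3*u) (W(u) = (38/u)/3 = 38/(3*u))
-419*248 + W(-29) = -419*248 + (38/3)/(-29) = -103912 + (38/3)*(-1/29) = -103912 - 38/87 = -9040382/87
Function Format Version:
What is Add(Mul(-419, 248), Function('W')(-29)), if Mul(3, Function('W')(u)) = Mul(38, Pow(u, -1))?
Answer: Rational(-9040382, 87) ≈ -1.0391e+5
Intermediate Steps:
Function('W')(u) = Mul(Rational(38, 3), Pow(u, -1)) (Function('W')(u) = Mul(Rational(1, 3), Mul(38, Pow(u, -1))) = Mul(Rational(38, 3), Pow(u, -1)))
Add(Mul(-419, 248), Function('W')(-29)) = Add(Mul(-419, 248), Mul(Rational(38, 3), Pow(-29, -1))) = Add(-103912, Mul(Rational(38, 3), Rational(-1, 29))) = Add(-103912, Rational(-38, 87)) = Rational(-9040382, 87)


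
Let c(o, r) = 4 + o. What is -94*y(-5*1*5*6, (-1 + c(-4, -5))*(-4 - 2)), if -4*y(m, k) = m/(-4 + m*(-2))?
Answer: -3525/296 ≈ -11.909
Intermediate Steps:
y(m, k) = -m/(4*(-4 - 2*m)) (y(m, k) = -m/(4*(-4 + m*(-2))) = -m/(4*(-4 - 2*m)))
-94*y(-5*1*5*6, (-1 + c(-4, -5))*(-4 - 2)) = -47*(-5*1*5*6)/(4*(2 - 5*1*5*6)) = -47*(-25*6)/(4*(2 - 25*6)) = -47*(-5*30)/(4*(2 - 5*30)) = -47*(-150)/(4*(2 - 150)) = -47*(-150)/(4*(-148)) = -47*(-150)*(-1)/(4*148) = -94*75/592 = -3525/296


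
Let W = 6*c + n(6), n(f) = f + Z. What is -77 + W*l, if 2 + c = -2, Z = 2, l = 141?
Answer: -2333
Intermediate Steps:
c = -4 (c = -2 - 2 = -4)
n(f) = 2 + f (n(f) = f + 2 = 2 + f)
W = -16 (W = 6*(-4) + (2 + 6) = -24 + 8 = -16)
-77 + W*l = -77 - 16*141 = -77 - 2256 = -2333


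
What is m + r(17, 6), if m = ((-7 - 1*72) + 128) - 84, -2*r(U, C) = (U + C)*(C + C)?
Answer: -173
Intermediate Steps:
r(U, C) = -C*(C + U) (r(U, C) = -(U + C)*(C + C)/2 = -(C + U)*2*C/2 = -C*(C + U))
m = -35 (m = ((-7 - 72) + 128) - 84 = (-79 + 128) - 84 = 49 - 84 = -35)
m + r(17, 6) = -35 - 1*6*(6 + 17) = -35 - 1*6*23 = -35 - 138 = -173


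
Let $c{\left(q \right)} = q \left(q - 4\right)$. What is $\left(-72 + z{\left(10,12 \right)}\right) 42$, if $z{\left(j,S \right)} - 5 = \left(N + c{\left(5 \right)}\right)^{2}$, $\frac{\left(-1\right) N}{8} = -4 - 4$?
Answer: $197148$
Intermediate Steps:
$c{\left(q \right)} = q \left(-4 + q\right)$
$N = 64$ ($N = - 8 \left(-4 - 4\right) = \left(-8\right) \left(-8\right) = 64$)
$z{\left(j,S \right)} = 4766$ ($z{\left(j,S \right)} = 5 + \left(64 + 5 \left(-4 + 5\right)\right)^{2} = 5 + \left(64 + 5 \cdot 1\right)^{2} = 5 + \left(64 + 5\right)^{2} = 5 + 69^{2} = 5 + 4761 = 4766$)
$\left(-72 + z{\left(10,12 \right)}\right) 42 = \left(-72 + 4766\right) 42 = 4694 \cdot 42 = 197148$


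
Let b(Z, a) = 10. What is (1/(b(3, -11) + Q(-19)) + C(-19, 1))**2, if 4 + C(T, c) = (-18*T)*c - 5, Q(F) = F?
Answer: 8976016/81 ≈ 1.1082e+5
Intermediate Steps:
C(T, c) = -9 - 18*T*c (C(T, c) = -4 + ((-18*T)*c - 5) = -4 + (-18*T*c - 5) = -4 + (-5 - 18*T*c) = -9 - 18*T*c)
(1/(b(3, -11) + Q(-19)) + C(-19, 1))**2 = (1/(10 - 19) + (-9 - 18*(-19)*1))**2 = (1/(-9) + (-9 + 342))**2 = (-1/9 + 333)**2 = (2996/9)**2 = 8976016/81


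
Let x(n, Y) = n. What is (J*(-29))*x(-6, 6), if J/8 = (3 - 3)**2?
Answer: 0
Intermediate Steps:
J = 0 (J = 8*(3 - 3)**2 = 8*0**2 = 8*0 = 0)
(J*(-29))*x(-6, 6) = (0*(-29))*(-6) = 0*(-6) = 0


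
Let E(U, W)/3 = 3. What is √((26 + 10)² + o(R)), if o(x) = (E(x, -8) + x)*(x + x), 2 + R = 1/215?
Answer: 6*√1628207/215 ≈ 35.610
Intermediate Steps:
R = -429/215 (R = -2 + 1/215 = -429/215 ≈ -1.9953)
E(U, W) = 9 (E(U, W) = 3*3 = 9)
o(x) = 2*x*(9 + x) (o(x) = (9 + x)*(x + x) = (9 + x)*(2*x) = 2*x*(9 + x))
√((26 + 10)² + o(R)) = √((26 + 10)² + 2*(-429/215)*(9 - 429/215)) = √(36² + 2*(-429/215)*(1506/215)) = √(1296 - 1292148/46225) = √(58615452/46225) = 6*√1628207/215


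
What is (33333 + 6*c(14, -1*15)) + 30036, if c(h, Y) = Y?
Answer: 63279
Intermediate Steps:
(33333 + 6*c(14, -1*15)) + 30036 = (33333 + 6*(-1*15)) + 30036 = (33333 + 6*(-15)) + 30036 = (33333 - 90) + 30036 = 33243 + 30036 = 63279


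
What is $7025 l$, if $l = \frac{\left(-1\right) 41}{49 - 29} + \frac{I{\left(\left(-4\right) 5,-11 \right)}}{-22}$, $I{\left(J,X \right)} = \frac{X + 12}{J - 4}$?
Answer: $- \frac{7596835}{528} \approx -14388.0$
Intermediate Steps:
$I{\left(J,X \right)} = \frac{12 + X}{-4 + J}$
$l = - \frac{5407}{2640}$ ($l = \frac{\left(-1\right) 41}{49 - 29} + \frac{\frac{1}{-4 - 20} \left(12 - 11\right)}{-22} = - \frac{41}{49 - 29} + \frac{1}{-4 - 20} \cdot 1 \left(- \frac{1}{22}\right) = - \frac{41}{20} + \frac{1}{-24} \cdot 1 \left(- \frac{1}{22}\right) = \left(-41\right) \frac{1}{20} + \left(- \frac{1}{24}\right) 1 \left(- \frac{1}{22}\right) = - \frac{41}{20} - - \frac{1}{528} = - \frac{41}{20} + \frac{1}{528} = - \frac{5407}{2640} \approx -2.0481$)
$7025 l = 7025 \left(- \frac{5407}{2640}\right) = - \frac{7596835}{528}$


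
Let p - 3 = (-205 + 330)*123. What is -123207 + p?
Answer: -107829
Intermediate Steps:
p = 15378 (p = 3 + (-205 + 330)*123 = 3 + 125*123 = 3 + 15375 = 15378)
-123207 + p = -123207 + 15378 = -107829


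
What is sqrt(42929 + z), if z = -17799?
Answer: sqrt(25130) ≈ 158.52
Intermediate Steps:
sqrt(42929 + z) = sqrt(42929 - 17799) = sqrt(25130)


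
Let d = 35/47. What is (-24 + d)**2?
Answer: 1194649/2209 ≈ 540.81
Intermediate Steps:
d = 35/47 (d = 35*(1/47) = 35/47 ≈ 0.74468)
(-24 + d)**2 = (-24 + 35/47)**2 = (-1093/47)**2 = 1194649/2209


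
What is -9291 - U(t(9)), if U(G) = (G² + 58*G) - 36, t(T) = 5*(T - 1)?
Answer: -13175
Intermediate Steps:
t(T) = -5 + 5*T (t(T) = 5*(-1 + T) = -5 + 5*T)
U(G) = -36 + G² + 58*G
-9291 - U(t(9)) = -9291 - (-36 + (-5 + 5*9)² + 58*(-5 + 5*9)) = -9291 - (-36 + (-5 + 45)² + 58*(-5 + 45)) = -9291 - (-36 + 40² + 58*40) = -9291 - (-36 + 1600 + 2320) = -9291 - 1*3884 = -9291 - 3884 = -13175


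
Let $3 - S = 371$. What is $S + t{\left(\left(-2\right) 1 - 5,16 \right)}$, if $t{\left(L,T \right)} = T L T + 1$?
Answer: $-2159$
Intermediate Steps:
$t{\left(L,T \right)} = 1 + L T^{2}$ ($t{\left(L,T \right)} = L T T + 1 = L T^{2} + 1 = 1 + L T^{2}$)
$S = -368$ ($S = 3 - 371 = -368$)
$S + t{\left(\left(-2\right) 1 - 5,16 \right)} = -368 + \left(1 + \left(\left(-2\right) 1 - 5\right) 16^{2}\right) = -368 + \left(1 + \left(-2 - 5\right) 256\right) = -368 + \left(1 - 1792\right) = -368 - 1791 = -2159$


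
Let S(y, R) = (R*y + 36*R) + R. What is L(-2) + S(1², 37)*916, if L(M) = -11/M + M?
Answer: 2575799/2 ≈ 1.2879e+6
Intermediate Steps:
L(M) = M - 11/M
S(y, R) = 37*R + R*y (S(y, R) = (36*R + R*y) + R = 37*R + R*y)
L(-2) + S(1², 37)*916 = (-2 - 11/(-2)) + (37*(37 + 1²))*916 = (-2 - 11*(-½)) + (37*(37 + 1))*916 = (-2 + 11/2) + (37*38)*916 = 7/2 + 1406*916 = 7/2 + 1287896 = 2575799/2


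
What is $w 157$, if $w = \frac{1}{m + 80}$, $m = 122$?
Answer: $\frac{157}{202} \approx 0.77723$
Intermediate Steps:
$w = \frac{1}{202}$ ($w = \frac{1}{122 + 80} = \frac{1}{202} \approx 0.0049505$)
$w 157 = \frac{1}{202} \cdot 157 = \frac{157}{202}$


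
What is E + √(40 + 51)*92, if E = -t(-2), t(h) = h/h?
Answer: -1 + 92*√91 ≈ 876.62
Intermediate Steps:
t(h) = 1
E = -1 (E = -1*1 = -1)
E + √(40 + 51)*92 = -1 + √(40 + 51)*92 = -1 + √91*92 = -1 + 92*√91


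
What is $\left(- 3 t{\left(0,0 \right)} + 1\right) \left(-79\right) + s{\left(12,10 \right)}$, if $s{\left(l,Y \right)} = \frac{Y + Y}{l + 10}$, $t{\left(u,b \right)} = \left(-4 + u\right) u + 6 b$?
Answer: $- \frac{859}{11} \approx -78.091$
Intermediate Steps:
$t{\left(u,b \right)} = 6 b + u \left(-4 + u\right)$ ($t{\left(u,b \right)} = u \left(-4 + u\right) + 6 b = 6 b + u \left(-4 + u\right)$)
$s{\left(l,Y \right)} = \frac{2 Y}{10 + l}$
$\left(- 3 t{\left(0,0 \right)} + 1\right) \left(-79\right) + s{\left(12,10 \right)} = \left(- 3 \left(0^{2} - 0 + 6 \cdot 0\right) + 1\right) \left(-79\right) + 2 \cdot 10 \frac{1}{10 + 12} = \left(- 3 \left(0 + 0 + 0\right) + 1\right) \left(-79\right) + 2 \cdot 10 \cdot \frac{1}{22} = \left(\left(-3\right) 0 + 1\right) \left(-79\right) + 2 \cdot 10 \cdot \frac{1}{22} = \left(0 + 1\right) \left(-79\right) + \frac{10}{11} = 1 \left(-79\right) + \frac{10}{11} = -79 + \frac{10}{11} = - \frac{859}{11}$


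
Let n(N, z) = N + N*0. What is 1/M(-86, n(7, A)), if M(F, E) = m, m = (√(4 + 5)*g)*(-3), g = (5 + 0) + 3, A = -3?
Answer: -1/72 ≈ -0.013889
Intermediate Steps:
n(N, z) = N (n(N, z) = N + 0 = N)
g = 8 (g = 5 + 3 = 8)
m = -72 (m = (√(4 + 5)*8)*(-3) = (√9*8)*(-3) = (3*8)*(-3) = 24*(-3) = -72)
M(F, E) = -72
1/M(-86, n(7, A)) = 1/(-72) = -1/72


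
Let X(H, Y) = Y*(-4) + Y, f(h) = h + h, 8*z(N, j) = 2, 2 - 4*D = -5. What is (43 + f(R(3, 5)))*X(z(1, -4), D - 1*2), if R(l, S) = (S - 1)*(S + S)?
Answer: 369/4 ≈ 92.250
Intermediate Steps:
D = 7/4 (D = 1/2 - 1/4*(-5) = 1/2 + 5/4 = 7/4 ≈ 1.7500)
z(N, j) = 1/4 (z(N, j) = (1/8)*2 = 1/4)
R(l, S) = 2*S*(-1 + S) (R(l, S) = (-1 + S)*(2*S) = 2*S*(-1 + S))
f(h) = 2*h
X(H, Y) = -3*Y (X(H, Y) = -4*Y + Y = -3*Y)
(43 + f(R(3, 5)))*X(z(1, -4), D - 1*2) = (43 + 2*(2*5*(-1 + 5)))*(-3*(7/4 - 1*2)) = (43 + 2*(2*5*4))*(-3*(7/4 - 2)) = (43 + 2*40)*(-3*(-1/4)) = (43 + 80)*(3/4) = 123*(3/4) = 369/4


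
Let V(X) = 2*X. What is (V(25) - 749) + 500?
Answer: -199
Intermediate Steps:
(V(25) - 749) + 500 = (2*25 - 749) + 500 = (50 - 749) + 500 = -699 + 500 = -199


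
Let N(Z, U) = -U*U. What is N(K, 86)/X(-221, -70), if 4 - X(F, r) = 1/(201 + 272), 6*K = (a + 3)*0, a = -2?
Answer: -3498308/1891 ≈ -1850.0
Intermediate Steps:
K = 0 (K = ((-2 + 3)*0)/6 = (1*0)/6 = (⅙)*0 = 0)
X(F, r) = 1891/473 (X(F, r) = 4 - 1/(201 + 272) = 4 - 1/473 = 1891/473)
N(Z, U) = -U²
N(K, 86)/X(-221, -70) = (-1*86²)/(1891/473) = -1*7396*(473/1891) = -7396*473/1891 = -3498308/1891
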